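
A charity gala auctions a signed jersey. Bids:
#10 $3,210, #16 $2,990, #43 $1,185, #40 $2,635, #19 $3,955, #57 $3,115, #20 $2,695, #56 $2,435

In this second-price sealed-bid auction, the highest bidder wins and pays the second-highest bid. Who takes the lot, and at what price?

#19 pays $3,210

Sorting bids: 3,955 (#19) > 3,210 (#10) > 3,115 (#57) > 2,990 (#16) > 2,695 (#20) > 2,635 (#40) > …
Second-price: #19 pays #10's bid of $3,210.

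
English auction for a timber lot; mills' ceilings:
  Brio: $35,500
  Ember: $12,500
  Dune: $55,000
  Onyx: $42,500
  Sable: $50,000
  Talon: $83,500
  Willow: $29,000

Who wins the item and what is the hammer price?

Rule: the price rises until one bidder remains; the winner pays the price at which the last rival dropped out.
Sorting limits: 83,500 (Talon) > 55,000 (Dune) > 50,000 (Sable) > 42,500 (Onyx) > 35,500 (Brio) > 29,000 (Willow) > …
Once the price passes $55,000, only Talon is left; the hammer falls at Dune's limit of $55,000.

Talon wins at $55,000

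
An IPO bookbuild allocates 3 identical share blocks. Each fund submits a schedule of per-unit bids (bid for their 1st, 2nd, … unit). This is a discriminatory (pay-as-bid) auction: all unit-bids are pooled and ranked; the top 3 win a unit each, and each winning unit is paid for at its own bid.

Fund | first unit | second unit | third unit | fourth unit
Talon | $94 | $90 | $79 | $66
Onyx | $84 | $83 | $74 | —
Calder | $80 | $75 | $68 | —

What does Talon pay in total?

Merging the schedules and taking the best 3: 94 (Talon-1), 90 (Talon-2), 84 (Onyx-1)
Next rejected bid: $83 (not a price — pay-as-bid).
Talon's winning unit-bids: 94 + 90 = $184.

Talon pays $184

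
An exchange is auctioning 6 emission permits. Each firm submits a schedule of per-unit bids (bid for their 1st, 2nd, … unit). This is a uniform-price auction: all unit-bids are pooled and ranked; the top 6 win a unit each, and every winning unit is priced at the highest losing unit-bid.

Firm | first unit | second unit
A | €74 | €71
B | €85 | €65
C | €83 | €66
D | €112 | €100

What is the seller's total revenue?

Merging the schedules and taking the best 6: 112 (D-1), 100 (D-2), 85 (B-1), 83 (C-1), 74 (A-1), 71 (A-2)
The (k+1)-th unit-bid is €66.
Allocation: A 2, B 1, C 1, D 2. Every unit priced at €66.
Revenue = 6 × 66 = €396.

Total revenue: €396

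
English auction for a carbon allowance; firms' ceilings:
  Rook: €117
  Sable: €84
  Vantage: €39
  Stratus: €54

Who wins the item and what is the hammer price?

Limits in order: 117 (Rook) > 84 (Sable) > 54 (Stratus) > 39 (Vantage)
Bidding ends when Sable exits at €84; Rook takes it.

Rook wins at €84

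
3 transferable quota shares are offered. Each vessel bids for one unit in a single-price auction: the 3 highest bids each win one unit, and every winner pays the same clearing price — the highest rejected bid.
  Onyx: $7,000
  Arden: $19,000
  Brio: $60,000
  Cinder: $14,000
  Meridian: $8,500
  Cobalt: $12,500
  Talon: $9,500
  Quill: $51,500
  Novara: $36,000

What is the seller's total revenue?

Total revenue: $57,000

Ordering the bids: 60,000 (Brio), 51,500 (Quill), 36,000 (Novara), 19,000 (Arden), 14,000 (Cinder), …
Top 3: Brio, Quill, Novara.
Clearing price = highest rejected bid = $19,000.
Total revenue = 3 × $19,000 = $57,000.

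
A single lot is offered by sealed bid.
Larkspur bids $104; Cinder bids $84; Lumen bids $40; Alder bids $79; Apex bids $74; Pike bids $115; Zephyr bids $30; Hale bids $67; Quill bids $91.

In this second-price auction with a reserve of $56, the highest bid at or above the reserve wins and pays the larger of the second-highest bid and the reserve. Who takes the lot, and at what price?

Second-price auction with a reserve of $56: the highest bid at or above the reserve wins and pays the larger of the second-highest bid and the reserve.
Bids in order: 115 (Pike) > 104 (Larkspur) > 91 (Quill) > 84 (Cinder) > 79 (Alder) > 74 (Apex) > …
Highest eligible bid: Pike at $115.
Second-highest bid $104 exceeds the reserve $56 → payment $104.

Pike pays $104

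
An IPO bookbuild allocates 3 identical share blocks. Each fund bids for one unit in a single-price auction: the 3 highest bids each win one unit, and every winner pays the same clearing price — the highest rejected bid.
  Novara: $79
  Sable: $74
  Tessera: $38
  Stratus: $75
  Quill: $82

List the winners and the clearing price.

Sorting: 82 (Quill), 79 (Novara), 75 (Stratus), 74 (Sable), 38 (Tessera)
The 3 highest are Quill, Novara, Stratus.
First losing bid is Sable's $74, which sets the uniform price.

Quill, Novara, Stratus; each pays $74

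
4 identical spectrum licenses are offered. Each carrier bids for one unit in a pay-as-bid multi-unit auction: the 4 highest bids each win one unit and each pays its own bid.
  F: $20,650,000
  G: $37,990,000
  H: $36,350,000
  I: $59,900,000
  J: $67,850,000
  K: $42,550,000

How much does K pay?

Ordering the bids: 67,850,000 (J), 59,900,000 (I), 42,550,000 (K), 37,990,000 (G), 36,350,000 (H), 20,650,000 (F)
Top 4: J, I, K, G.
K wins → own bid $42,550,000.

K pays $42,550,000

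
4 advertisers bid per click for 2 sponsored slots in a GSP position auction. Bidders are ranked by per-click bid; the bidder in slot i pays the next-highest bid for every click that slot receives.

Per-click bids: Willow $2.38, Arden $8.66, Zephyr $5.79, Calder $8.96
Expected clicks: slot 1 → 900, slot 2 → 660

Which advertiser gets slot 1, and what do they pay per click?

Per-click bids in order: $8.96 (Calder) > $8.66 (Arden) > $5.79 (Zephyr) > …
Slot 1 goes to the first-ranked bidder, Calder, who pays the next bid down: $8.66/click.

Calder; $8.66 per click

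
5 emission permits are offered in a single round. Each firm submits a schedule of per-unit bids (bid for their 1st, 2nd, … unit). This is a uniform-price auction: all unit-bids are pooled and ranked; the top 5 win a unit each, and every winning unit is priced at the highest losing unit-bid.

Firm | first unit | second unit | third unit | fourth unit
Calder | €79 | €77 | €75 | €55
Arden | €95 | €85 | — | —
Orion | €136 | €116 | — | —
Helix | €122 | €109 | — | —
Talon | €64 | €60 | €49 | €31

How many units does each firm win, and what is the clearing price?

Arden 1, Helix 2, Orion 2; clearing price €85

Pooled unit-bids ranked (top 5): 136 (Orion-1), 122 (Helix-1), 116 (Orion-2), 109 (Helix-2), 95 (Arden-1)
The (k+1)-th unit-bid is €85.
Allocation: Arden 1, Helix 2, Orion 2.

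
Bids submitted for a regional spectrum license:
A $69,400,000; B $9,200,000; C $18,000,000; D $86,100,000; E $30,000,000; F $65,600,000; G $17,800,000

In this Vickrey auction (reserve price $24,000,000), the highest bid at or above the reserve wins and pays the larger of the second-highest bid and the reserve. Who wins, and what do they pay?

D pays $69,400,000

Sorting bids: 86,100,000 (D) > 69,400,000 (A) > 65,600,000 (F) > 30,000,000 (E) > 18,000,000 (C) > 17,800,000 (G) > …
Highest eligible bid: D at $86,100,000.
max(second-highest $69,400,000, reserve $24,000,000) = $69,400,000; the reserve does not bind.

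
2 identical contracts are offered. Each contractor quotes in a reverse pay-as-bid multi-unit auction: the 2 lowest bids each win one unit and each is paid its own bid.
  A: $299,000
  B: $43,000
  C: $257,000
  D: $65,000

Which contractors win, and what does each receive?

Bids ranked low→high: 43,000 (B), 65,000 (D), 257,000 (C), 299,000 (A)
Lowest 2: B, D.
Each winner is paid its own bid: B $43,000, D $65,000.

B $43,000, D $65,000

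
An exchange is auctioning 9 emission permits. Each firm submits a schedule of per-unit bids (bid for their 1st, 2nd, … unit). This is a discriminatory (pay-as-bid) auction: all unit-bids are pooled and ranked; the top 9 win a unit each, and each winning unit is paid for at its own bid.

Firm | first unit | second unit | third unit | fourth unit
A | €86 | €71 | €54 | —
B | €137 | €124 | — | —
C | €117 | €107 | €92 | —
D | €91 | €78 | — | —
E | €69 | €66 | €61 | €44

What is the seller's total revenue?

Total revenue: €903

Merging the schedules and taking the best 9: 137 (B-1), 124 (B-2), 117 (C-1), 107 (C-2), 92 (C-3), 91 (D-1), 86 (A-1), 78 (D-2), 71 (A-2)
Next rejected bid: €69 (not a price — pay-as-bid).
Each winning unit pays its own bid.
Revenue = 137 + 124 + 117 + 107 + 92 + 91 + 86 + 78 + 71 = €903.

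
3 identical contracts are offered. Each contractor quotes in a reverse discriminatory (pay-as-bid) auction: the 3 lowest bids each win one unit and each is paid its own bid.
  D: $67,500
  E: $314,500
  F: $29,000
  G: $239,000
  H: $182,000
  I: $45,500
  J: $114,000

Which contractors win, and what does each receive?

F $29,000, I $45,500, D $67,500

Bids ranked low→high: 29,000 (F), 45,500 (I), 67,500 (D), 114,000 (J), 182,000 (H), …
The 3 lowest are F, I, D.
Each winner is paid its own bid: F $29,000, I $45,500, D $67,500.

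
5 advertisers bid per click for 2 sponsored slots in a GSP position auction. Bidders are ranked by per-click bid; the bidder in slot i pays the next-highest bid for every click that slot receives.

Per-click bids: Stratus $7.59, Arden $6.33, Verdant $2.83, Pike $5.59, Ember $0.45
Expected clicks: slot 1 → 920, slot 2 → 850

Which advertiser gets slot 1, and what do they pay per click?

Per-click bids in order: $7.59 (Stratus) > $6.33 (Arden) > $5.59 (Pike) > …
Slot 1 goes to the first-ranked bidder, Stratus, who pays the next bid down: $6.33/click.

Stratus; $6.33 per click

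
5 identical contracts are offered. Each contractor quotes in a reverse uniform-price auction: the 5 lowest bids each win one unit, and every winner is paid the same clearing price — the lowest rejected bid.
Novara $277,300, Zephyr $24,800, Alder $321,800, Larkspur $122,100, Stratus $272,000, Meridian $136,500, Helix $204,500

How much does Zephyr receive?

Zephyr is paid $277,300

Bids ranked low→high: 24,800 (Zephyr), 122,100 (Larkspur), 136,500 (Meridian), 204,500 (Helix), 272,000 (Stratus), 277,300 (Novara), 321,800 (Alder)
Lowest 5: Zephyr, Larkspur, Meridian, Helix, Stratus.
Lowest unsuccessful bid: $277,300 → clearing price.
Zephyr wins → is paid $277,300.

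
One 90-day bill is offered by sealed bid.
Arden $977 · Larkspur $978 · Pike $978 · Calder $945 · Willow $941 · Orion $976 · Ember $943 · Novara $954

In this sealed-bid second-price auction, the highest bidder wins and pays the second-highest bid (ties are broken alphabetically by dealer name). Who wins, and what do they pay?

Sealed-bid second-price auction: the highest bidder wins and pays the second-highest bid.
Bids in order: 978 (Larkspur) > 978 (Pike) > 977 (Arden) > 976 (Orion) > 954 (Novara) > 945 (Calder) > …
Larkspur and Pike tie at $978; tie-break gives it to Larkspur.
Larkspur wins with the highest bid; price is set by the runner-up at $978.

Larkspur pays $978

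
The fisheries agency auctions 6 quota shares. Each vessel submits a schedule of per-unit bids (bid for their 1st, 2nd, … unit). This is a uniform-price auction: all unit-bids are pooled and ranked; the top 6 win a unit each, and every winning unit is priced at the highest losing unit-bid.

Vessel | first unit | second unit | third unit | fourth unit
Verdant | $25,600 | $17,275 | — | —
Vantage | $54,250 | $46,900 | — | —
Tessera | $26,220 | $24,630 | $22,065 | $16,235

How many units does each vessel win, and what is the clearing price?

Tessera 3, Vantage 2, Verdant 1; clearing price $17,275

Pooled unit-bids ranked (top 6): 54,250 (Vantage-1), 46,900 (Vantage-2), 26,220 (Tessera-1), 25,600 (Verdant-1), 24,630 (Tessera-2), 22,065 (Tessera-3)
The (k+1)-th unit-bid is $17,275.
Allocation: Tessera 3, Vantage 2, Verdant 1.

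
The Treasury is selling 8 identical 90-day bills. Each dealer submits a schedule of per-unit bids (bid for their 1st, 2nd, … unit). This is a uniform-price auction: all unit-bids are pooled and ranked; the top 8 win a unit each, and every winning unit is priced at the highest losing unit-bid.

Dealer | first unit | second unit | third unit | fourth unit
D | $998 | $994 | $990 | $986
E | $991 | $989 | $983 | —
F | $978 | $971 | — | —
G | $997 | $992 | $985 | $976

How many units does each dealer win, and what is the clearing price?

D 4, E 2, G 2; clearing price $985

Pooled unit-bids ranked (top 8): 998 (D-1), 997 (G-1), 994 (D-2), 992 (G-2), 991 (E-1), 990 (D-3), 989 (E-2), 986 (D-4)
First bid not allocated: $985.
Allocation: D 4, E 2, G 2.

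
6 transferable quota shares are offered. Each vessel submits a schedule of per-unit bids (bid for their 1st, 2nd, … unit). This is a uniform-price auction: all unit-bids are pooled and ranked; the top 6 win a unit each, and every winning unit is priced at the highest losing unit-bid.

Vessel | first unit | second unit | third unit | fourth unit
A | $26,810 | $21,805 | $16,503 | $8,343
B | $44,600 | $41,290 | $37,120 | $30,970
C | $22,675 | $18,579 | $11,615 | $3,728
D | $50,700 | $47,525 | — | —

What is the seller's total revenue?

Total revenue: $160,860

All unit-bids, highest first — top 6: 50,700 (D-1), 47,525 (D-2), 44,600 (B-1), 41,290 (B-2), 37,120 (B-3), 30,970 (B-4)
The (k+1)-th unit-bid is $26,810.
Allocation: B 4, D 2. Every unit priced at $26,810.
Revenue = 6 × 26,810 = $160,860.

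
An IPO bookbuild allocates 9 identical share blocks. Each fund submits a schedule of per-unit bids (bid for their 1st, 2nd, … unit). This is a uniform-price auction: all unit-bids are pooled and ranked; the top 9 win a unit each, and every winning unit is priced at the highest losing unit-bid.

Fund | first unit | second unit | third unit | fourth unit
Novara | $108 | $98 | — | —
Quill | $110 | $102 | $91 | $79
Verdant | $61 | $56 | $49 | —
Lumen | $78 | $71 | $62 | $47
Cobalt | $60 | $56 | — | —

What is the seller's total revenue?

Total revenue: $549

All unit-bids, highest first — top 9: 110 (Quill-1), 108 (Novara-1), 102 (Quill-2), 98 (Novara-2), 91 (Quill-3), 79 (Quill-4), 78 (Lumen-1), 71 (Lumen-2), 62 (Lumen-3)
Highest rejected unit-bid = $61.
Allocation: Lumen 3, Novara 2, Quill 4. Every unit priced at $61.
Revenue = 9 × 61 = $549.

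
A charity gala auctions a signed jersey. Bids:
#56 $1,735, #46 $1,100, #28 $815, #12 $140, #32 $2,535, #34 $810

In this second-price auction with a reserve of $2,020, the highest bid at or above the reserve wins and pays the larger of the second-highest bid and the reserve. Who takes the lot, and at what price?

Bids in order: 2,535 (#32) > 1,735 (#56) > 1,100 (#46) > 815 (#28) > 810 (#34) > 140 (#12)
#32 has the top bid at or above the reserve ($2,535).
max(second-highest $1,735, reserve $2,020) = $2,020.

#32 pays $2,020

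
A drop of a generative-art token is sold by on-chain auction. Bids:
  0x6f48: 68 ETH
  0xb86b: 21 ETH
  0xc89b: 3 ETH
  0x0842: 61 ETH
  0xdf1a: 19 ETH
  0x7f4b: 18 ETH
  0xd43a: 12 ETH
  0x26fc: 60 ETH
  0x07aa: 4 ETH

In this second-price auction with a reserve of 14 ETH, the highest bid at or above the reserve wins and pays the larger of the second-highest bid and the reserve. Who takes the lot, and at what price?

0x6f48 pays 61 ETH

Sorting bids: 68 (0x6f48) > 61 (0x0842) > 60 (0x26fc) > 21 (0xb86b) > 19 (0xdf1a) > 18 (0x7f4b) > …
0x6f48 has the top bid at or above the reserve (68 ETH).
max(second-highest 61 ETH, reserve 14 ETH) = 61 ETH; the reserve does not bind.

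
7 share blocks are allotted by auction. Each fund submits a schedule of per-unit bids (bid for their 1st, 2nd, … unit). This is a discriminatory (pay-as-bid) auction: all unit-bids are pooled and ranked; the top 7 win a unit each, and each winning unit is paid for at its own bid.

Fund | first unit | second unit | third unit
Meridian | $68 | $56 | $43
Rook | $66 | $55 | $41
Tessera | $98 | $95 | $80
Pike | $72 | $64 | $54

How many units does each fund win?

Meridian 1, Pike 2, Rook 1, Tessera 3

Pooled unit-bids ranked (top 7): 98 (Tessera-1), 95 (Tessera-2), 80 (Tessera-3), 72 (Pike-1), 68 (Meridian-1), 66 (Rook-1), 64 (Pike-2)
Next rejected bid: $56 (not a price — pay-as-bid).
Allocation: Meridian 1, Pike 2, Rook 1, Tessera 3.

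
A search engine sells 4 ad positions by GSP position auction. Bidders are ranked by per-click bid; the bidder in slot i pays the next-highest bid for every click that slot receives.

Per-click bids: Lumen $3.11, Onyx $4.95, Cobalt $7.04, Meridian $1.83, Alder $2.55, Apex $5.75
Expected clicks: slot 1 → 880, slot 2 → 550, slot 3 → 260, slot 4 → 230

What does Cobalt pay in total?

Sorting advertisers: $7.04 (Cobalt) > $5.75 (Apex) > $4.95 (Onyx) > $3.11 (Lumen) > $2.55 (Alder) > …
Cobalt holds slot 1 → pays next bid $5.75 × 880 clicks = $5060.00.

Cobalt pays $5060.00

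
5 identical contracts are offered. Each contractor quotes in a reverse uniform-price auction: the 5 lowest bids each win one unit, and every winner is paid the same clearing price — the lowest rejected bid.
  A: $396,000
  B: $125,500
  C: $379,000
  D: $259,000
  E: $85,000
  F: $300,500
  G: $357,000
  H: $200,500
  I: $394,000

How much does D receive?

D is paid $357,000

Sorting: 85,000 (E), 125,500 (B), 200,500 (H), 259,000 (D), 300,500 (F), 357,000 (G), 379,000 (C), …
Winners (5 units): E, B, H, D, F.
Clearing price = lowest rejected bid = $357,000.
D wins → is paid $357,000.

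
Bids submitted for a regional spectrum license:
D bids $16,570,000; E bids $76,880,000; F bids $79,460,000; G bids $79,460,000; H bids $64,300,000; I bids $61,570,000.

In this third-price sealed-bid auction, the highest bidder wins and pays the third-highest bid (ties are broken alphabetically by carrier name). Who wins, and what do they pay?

F pays $76,880,000

Sorting bids: 79,460,000 (F) > 79,460,000 (G) > 76,880,000 (E) > 64,300,000 (H) > 61,570,000 (I) > 16,570,000 (D)
F and G tie at $79,460,000; tie-break gives it to F.
F wins; payment is bid #3 in the ranking = $76,880,000.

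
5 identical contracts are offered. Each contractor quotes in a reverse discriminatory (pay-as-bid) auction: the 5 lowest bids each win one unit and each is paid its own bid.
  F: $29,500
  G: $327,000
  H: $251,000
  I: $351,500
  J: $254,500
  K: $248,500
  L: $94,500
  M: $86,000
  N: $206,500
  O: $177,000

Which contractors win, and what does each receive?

F $29,500, M $86,000, L $94,500, O $177,000, N $206,500

Ordering the bids: 29,500 (F), 86,000 (M), 94,500 (L), 177,000 (O), 206,500 (N), 248,500 (K), 251,000 (H), …
Winners (5 units): F, M, L, O, N.
Each winner is paid its own bid: F $29,500, M $86,000, L $94,500, O $177,000, N $206,500.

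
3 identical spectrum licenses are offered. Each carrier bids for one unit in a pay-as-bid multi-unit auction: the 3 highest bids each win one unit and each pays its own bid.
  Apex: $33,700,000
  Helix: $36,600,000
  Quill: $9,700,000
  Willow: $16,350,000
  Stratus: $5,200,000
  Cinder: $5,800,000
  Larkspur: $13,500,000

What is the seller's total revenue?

Total revenue: $86,650,000

Ordering the bids: 36,600,000 (Helix), 33,700,000 (Apex), 16,350,000 (Willow), 13,500,000 (Larkspur), 9,700,000 (Quill), …
The 3 highest are Helix, Apex, Willow.
Total revenue = 36,600,000 + 33,700,000 + 16,350,000 = $86,650,000.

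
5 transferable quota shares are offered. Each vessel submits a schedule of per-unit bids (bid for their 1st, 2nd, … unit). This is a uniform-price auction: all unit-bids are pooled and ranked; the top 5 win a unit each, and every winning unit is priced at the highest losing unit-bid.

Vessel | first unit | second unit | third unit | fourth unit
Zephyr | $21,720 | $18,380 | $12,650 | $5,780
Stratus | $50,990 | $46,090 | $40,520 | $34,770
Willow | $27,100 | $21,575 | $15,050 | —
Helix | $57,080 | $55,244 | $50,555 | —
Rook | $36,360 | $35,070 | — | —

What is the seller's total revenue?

Total revenue: $202,600

Merging the schedules and taking the best 5: 57,080 (Helix-1), 55,244 (Helix-2), 50,990 (Stratus-1), 50,555 (Helix-3), 46,090 (Stratus-2)
Highest rejected unit-bid = $40,520.
Allocation: Helix 3, Stratus 2. Every unit priced at $40,520.
Revenue = 5 × 40,520 = $202,600.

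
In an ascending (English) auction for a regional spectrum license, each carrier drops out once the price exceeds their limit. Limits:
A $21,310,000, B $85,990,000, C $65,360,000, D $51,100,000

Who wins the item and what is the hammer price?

B wins at $65,360,000

Sorting limits: 85,990,000 (B) > 65,360,000 (C) > 51,100,000 (D) > 21,310,000 (A)
Bidding ends when C exits at $65,360,000; B takes it.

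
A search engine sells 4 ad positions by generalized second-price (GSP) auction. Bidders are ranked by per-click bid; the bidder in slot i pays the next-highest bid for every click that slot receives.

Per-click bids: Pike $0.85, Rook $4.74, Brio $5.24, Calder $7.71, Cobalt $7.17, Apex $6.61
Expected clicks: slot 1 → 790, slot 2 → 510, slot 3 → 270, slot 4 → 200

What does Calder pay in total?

Per-click bids in order: $7.71 (Calder) > $7.17 (Cobalt) > $6.61 (Apex) > $5.24 (Brio) > $4.74 (Rook) > …
Calder holds slot 1 → pays next bid $7.17 × 790 clicks = $5664.30.

Calder pays $5664.30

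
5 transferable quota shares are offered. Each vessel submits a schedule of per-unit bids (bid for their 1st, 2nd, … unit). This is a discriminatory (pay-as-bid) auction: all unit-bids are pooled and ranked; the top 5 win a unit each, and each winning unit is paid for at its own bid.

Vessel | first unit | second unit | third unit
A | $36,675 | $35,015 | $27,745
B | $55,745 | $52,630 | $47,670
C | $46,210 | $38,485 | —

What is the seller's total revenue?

Total revenue: $240,740

Merging the schedules and taking the best 5: 55,745 (B-1), 52,630 (B-2), 47,670 (B-3), 46,210 (C-1), 38,485 (C-2)
Next rejected bid: $36,675 (not a price — pay-as-bid).
Each winning unit pays its own bid.
Revenue = 55,745 + 52,630 + 47,670 + 46,210 + 38,485 = $240,740.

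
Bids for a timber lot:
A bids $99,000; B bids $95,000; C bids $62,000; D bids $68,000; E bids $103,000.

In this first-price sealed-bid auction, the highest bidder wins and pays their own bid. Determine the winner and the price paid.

Rule: the highest bidder wins and pays their own bid.
Sorting bids: 103,000 (E) > 99,000 (A) > 95,000 (B) > 68,000 (D) > 62,000 (C)
First-price: E pays what they bid, $103,000.

E pays $103,000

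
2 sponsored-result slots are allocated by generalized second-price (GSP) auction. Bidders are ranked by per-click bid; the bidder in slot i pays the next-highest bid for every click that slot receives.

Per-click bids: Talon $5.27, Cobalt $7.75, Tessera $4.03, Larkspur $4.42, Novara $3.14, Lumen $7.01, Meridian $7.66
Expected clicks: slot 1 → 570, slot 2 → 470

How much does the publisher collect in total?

Total revenue: $7660.90

Ranked by bid: $7.75 (Cobalt) > $7.66 (Meridian) > $7.01 (Lumen) > …
Slot 1: Cobalt pays $7.66 × 570 = $4366.20
Slot 2: Meridian pays $7.01 × 470 = $3294.70
Total = $7660.90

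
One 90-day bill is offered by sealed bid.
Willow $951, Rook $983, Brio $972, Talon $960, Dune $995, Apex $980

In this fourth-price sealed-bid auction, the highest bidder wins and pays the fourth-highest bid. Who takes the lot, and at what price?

Rule: the highest bidder wins and pays the fourth-highest bid.
Bids ranked: 995 (Dune) > 983 (Rook) > 980 (Apex) > 972 (Brio) > 960 (Talon) > 951 (Willow)
Dune is highest; pays the fourth-highest bid, $972.

Dune pays $972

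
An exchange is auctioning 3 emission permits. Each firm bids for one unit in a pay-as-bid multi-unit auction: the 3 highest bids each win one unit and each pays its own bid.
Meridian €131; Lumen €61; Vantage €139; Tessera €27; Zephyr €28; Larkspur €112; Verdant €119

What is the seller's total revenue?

Ordering the bids: 139 (Vantage), 131 (Meridian), 119 (Verdant), 112 (Larkspur), 61 (Lumen), …
Top 3: Vantage, Meridian, Verdant.
Total revenue = 139 + 131 + 119 = €389.

Total revenue: €389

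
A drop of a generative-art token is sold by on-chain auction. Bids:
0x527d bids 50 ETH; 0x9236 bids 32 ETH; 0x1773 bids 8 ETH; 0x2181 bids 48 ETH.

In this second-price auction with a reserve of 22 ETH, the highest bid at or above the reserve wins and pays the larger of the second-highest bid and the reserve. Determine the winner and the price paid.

0x527d pays 48 ETH

Second-price auction with a reserve of 22 ETH: the highest bid at or above the reserve wins and pays the larger of the second-highest bid and the reserve.
Bids in order: 50 (0x527d) > 48 (0x2181) > 32 (0x9236) > 8 (0x1773)
Highest eligible bid: 0x527d at 50 ETH.
max(second-highest 48 ETH, reserve 22 ETH) = 48 ETH; the reserve does not bind.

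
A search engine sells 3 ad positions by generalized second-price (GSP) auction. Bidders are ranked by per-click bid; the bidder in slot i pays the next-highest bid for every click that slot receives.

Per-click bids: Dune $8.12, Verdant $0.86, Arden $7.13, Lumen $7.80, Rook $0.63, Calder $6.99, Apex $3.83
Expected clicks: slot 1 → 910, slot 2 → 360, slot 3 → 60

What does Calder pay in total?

Calder pays $0.00

Sorting advertisers: $8.12 (Dune) > $7.80 (Lumen) > $7.13 (Arden) > $6.99 (Calder) > …
Calder ranks below slot 3 → no slot, pays nothing.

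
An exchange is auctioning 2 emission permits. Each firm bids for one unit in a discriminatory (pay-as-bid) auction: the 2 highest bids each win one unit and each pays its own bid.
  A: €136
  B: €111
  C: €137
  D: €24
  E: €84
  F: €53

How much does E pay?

Bids ranked high→low: 137 (C), 136 (A), 111 (B), 84 (E), …
The 2 highest are C, A.
E does not win → €0.

E pays €0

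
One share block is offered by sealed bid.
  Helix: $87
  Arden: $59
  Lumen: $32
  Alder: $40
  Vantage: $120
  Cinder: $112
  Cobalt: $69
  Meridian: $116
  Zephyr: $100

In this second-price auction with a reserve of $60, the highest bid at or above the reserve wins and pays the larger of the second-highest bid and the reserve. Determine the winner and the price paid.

Sorting bids: 120 (Vantage) > 116 (Meridian) > 112 (Cinder) > 100 (Zephyr) > 87 (Helix) > 69 (Cobalt) > …
Highest eligible bid: Vantage at $120.
Second-highest bid $116 exceeds the reserve $60 → payment $116.

Vantage pays $116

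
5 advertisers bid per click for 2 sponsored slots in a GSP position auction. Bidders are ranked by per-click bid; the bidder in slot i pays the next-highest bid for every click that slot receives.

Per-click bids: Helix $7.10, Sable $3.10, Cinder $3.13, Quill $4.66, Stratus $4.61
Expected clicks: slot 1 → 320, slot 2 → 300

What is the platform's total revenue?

Total revenue: $2874.20

Per-click bids in order: $7.10 (Helix) > $4.66 (Quill) > $4.61 (Stratus) > …
Slot 1: Helix pays $4.66 × 320 = $1491.20
Slot 2: Quill pays $4.61 × 300 = $1383.00
Total = $2874.20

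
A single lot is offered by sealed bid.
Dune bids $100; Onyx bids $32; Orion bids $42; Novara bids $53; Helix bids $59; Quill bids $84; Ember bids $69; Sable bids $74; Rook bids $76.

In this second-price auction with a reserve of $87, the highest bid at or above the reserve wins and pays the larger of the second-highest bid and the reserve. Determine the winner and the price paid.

Bids ranked: 100 (Dune) > 84 (Quill) > 76 (Rook) > 74 (Sable) > 69 (Ember) > 59 (Helix) > …
Dune has the top bid at or above the reserve ($100).
Second-highest bid $84 is below the reserve $87, so the reserve binds → payment $87.

Dune pays $87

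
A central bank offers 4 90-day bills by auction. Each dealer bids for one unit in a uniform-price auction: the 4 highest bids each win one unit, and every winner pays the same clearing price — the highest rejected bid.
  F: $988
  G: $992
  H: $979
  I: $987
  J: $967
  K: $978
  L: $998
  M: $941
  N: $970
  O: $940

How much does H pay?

Bids ranked high→low: 998 (L), 992 (G), 988 (F), 987 (I), 979 (H), 978 (K), …
Winners (4 units): L, G, F, I.
Highest unsuccessful bid: $979 → clearing price.
H does not win → pays $0.

H pays $0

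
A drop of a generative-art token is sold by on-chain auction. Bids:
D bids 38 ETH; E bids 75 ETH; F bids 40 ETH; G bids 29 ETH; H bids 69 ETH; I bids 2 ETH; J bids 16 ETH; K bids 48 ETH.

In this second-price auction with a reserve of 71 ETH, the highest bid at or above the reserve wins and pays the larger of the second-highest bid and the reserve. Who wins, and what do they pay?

E pays 71 ETH

Bids ranked: 75 (E) > 69 (H) > 48 (K) > 40 (F) > 38 (D) > 29 (G) > …
E has the top bid at or above the reserve (75 ETH).
Second-highest bid 69 ETH is below the reserve 71 ETH, so the reserve binds → payment 71 ETH.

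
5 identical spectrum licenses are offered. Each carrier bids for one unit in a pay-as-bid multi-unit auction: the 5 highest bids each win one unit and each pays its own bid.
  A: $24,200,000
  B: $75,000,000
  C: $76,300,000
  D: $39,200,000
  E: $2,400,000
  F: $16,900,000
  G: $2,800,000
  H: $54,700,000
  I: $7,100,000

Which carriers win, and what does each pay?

C $76,300,000, B $75,000,000, H $54,700,000, D $39,200,000, A $24,200,000

Ordering the bids: 76,300,000 (C), 75,000,000 (B), 54,700,000 (H), 39,200,000 (D), 24,200,000 (A), 16,900,000 (F), 7,100,000 (I), …
The 5 highest are C, B, H, D, A.
Each winner pays its own bid: C $76,300,000, B $75,000,000, H $54,700,000, D $39,200,000, A $24,200,000.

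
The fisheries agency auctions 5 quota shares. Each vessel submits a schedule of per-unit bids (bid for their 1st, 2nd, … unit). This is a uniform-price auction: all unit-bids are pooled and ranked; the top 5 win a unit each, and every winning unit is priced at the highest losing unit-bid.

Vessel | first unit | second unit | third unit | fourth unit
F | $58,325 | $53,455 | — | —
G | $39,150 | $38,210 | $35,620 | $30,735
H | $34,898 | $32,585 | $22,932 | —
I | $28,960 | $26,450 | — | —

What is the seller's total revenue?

All unit-bids, highest first — top 5: 58,325 (F-1), 53,455 (F-2), 39,150 (G-1), 38,210 (G-2), 35,620 (G-3)
The (k+1)-th unit-bid is $34,898.
Allocation: F 2, G 3. Every unit priced at $34,898.
Revenue = 5 × 34,898 = $174,490.

Total revenue: $174,490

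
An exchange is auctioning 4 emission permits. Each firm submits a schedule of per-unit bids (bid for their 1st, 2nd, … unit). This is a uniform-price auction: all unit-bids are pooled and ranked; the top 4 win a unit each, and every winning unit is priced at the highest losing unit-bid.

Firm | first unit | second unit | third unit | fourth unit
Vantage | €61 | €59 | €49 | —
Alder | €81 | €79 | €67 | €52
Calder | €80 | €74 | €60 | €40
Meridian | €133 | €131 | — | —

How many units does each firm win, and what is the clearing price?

Alder 1, Calder 1, Meridian 2; clearing price €79

Pooled unit-bids ranked (top 4): 133 (Meridian-1), 131 (Meridian-2), 81 (Alder-1), 80 (Calder-1)
First bid not allocated: €79.
Allocation: Alder 1, Calder 1, Meridian 2.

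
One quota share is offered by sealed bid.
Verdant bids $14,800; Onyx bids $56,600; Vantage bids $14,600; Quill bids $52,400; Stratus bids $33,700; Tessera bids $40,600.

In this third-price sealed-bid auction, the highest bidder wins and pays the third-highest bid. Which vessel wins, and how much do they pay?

Onyx pays $40,600

Bids ranked: 56,600 (Onyx) > 52,400 (Quill) > 40,600 (Tessera) > 33,700 (Stratus) > 14,800 (Verdant) > 14,600 (Vantage)
Onyx is highest; pays the third-highest bid, $40,600.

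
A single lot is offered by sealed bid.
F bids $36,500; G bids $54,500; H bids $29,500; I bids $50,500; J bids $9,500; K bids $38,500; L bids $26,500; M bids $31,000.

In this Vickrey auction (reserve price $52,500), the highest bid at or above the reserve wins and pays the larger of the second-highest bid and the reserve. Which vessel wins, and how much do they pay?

Rule: the highest bid at or above the reserve wins and pays the larger of the second-highest bid and the reserve.
Bids in order: 54,500 (G) > 50,500 (I) > 38,500 (K) > 36,500 (F) > 31,000 (M) > 29,500 (H) > …
Highest eligible bid: G at $54,500.
max(second-highest $50,500, reserve $52,500) = $52,500.

G pays $52,500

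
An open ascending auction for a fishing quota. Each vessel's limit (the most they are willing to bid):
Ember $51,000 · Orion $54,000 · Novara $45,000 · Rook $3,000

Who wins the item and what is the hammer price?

Ascending (English) auction: the price rises until one bidder remains; the winner pays the price at which the last rival dropped out.
Limits in order: 54,000 (Orion) > 51,000 (Ember) > 45,000 (Novara) > 3,000 (Rook)
Bidding ends when Ember exits at $51,000; Orion takes it.

Orion wins at $51,000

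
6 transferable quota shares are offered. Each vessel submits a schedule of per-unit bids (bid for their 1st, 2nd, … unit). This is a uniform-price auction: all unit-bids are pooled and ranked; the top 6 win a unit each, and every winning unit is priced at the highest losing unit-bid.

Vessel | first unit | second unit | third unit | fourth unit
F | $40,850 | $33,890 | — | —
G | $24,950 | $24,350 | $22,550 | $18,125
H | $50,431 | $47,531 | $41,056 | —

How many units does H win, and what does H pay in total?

All unit-bids, highest first — top 6: 50,431 (H-1), 47,531 (H-2), 41,056 (H-3), 40,850 (F-1), 33,890 (F-2), 24,950 (G-1)
Highest rejected unit-bid = $24,350.
H wins 3 unit(s) at $24,350 each.

H: 3 units, pays $73,050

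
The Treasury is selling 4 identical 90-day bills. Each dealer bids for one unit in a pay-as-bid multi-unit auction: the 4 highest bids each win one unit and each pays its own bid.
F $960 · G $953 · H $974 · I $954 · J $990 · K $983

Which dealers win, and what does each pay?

Bids ranked high→low: 990 (J), 983 (K), 974 (H), 960 (F), 954 (I), 953 (G)
Winners (4 units): J, K, H, F.
Each winner pays its own bid: J $990, K $983, H $974, F $960.

J $990, K $983, H $974, F $960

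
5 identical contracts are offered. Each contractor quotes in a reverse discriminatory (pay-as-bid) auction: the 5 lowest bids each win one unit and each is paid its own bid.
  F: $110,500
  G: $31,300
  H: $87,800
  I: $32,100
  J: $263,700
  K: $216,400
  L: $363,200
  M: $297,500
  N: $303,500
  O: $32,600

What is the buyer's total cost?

Total cost: $294,300

Sorting: 31,300 (G), 32,100 (I), 32,600 (O), 87,800 (H), 110,500 (F), 216,400 (K), 263,700 (J), …
The 5 lowest are G, I, O, H, F.
Total cost = 31,300 + 32,100 + 32,600 + 87,800 + 110,500 = $294,300.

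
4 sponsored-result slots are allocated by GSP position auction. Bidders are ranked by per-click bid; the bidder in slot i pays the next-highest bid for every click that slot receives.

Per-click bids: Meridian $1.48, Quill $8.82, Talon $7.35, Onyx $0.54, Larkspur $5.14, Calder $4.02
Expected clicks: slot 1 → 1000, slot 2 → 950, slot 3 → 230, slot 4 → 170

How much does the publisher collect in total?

Total revenue: $13409.20

Ranked by bid: $8.82 (Quill) > $7.35 (Talon) > $5.14 (Larkspur) > $4.02 (Calder) > $1.48 (Meridian) > …
Slot 1: Quill pays $7.35 × 1000 = $7350.00
Slot 2: Talon pays $5.14 × 950 = $4883.00
Slot 3: Larkspur pays $4.02 × 230 = $924.60
Slot 4: Calder pays $1.48 × 170 = $251.60
Total = $13409.20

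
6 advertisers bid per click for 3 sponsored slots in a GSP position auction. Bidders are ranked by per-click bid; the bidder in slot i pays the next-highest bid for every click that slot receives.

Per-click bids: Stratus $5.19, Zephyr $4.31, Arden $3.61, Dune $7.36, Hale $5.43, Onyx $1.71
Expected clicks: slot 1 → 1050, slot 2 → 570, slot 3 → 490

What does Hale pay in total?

Sorting advertisers: $7.36 (Dune) > $5.43 (Hale) > $5.19 (Stratus) > $4.31 (Zephyr) > …
Hale holds slot 2 → pays next bid $5.19 × 570 clicks = $2958.30.

Hale pays $2958.30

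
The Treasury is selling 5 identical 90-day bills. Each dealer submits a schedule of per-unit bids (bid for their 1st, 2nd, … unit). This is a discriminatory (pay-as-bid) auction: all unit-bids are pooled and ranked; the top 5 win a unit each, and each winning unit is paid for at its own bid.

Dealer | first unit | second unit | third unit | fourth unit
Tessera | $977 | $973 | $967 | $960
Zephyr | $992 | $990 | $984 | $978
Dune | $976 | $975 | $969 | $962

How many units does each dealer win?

Tessera 1, Zephyr 4

Pooled unit-bids ranked (top 5): 992 (Zephyr-1), 990 (Zephyr-2), 984 (Zephyr-3), 978 (Zephyr-4), 977 (Tessera-1)
Next rejected bid: $976 (not a price — pay-as-bid).
Allocation: Tessera 1, Zephyr 4.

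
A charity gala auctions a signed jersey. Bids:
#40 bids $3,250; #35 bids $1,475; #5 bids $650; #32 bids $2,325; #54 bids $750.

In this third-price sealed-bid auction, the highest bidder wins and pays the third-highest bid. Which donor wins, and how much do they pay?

#40 pays $1,475

Third-price sealed-bid auction: the highest bidder wins and pays the third-highest bid.
Bids in order: 3,250 (#40) > 2,325 (#32) > 1,475 (#35) > 750 (#54) > 650 (#5)
#40 wins; payment is bid #3 in the ranking = $1,475.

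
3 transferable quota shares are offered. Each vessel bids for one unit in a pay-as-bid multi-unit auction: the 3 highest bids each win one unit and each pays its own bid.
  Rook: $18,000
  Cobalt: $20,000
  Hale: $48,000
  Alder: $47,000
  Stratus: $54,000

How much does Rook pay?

Rook pays $0

Ordering the bids: 54,000 (Stratus), 48,000 (Hale), 47,000 (Alder), 20,000 (Cobalt), 18,000 (Rook)
The 3 highest are Stratus, Hale, Alder.
Rook does not win → $0.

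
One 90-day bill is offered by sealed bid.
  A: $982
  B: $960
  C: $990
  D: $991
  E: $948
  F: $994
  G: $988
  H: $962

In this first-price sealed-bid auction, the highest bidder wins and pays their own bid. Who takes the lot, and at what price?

Bids in order: 994 (F) > 991 (D) > 990 (C) > 988 (G) > 982 (A) > 962 (H) > …
F has the highest bid and pays exactly that: $994.

F pays $994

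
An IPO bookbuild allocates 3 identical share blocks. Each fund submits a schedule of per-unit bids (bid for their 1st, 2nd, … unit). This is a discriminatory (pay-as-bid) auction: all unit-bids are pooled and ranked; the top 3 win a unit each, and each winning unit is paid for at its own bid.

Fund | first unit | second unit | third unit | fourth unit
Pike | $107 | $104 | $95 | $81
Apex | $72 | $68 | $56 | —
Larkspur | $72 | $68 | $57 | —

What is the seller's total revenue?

Total revenue: $306

All unit-bids, highest first — top 3: 107 (Pike-1), 104 (Pike-2), 95 (Pike-3)
Next rejected bid: $81 (not a price — pay-as-bid).
Each winning unit pays its own bid.
Revenue = 107 + 104 + 95 = $306.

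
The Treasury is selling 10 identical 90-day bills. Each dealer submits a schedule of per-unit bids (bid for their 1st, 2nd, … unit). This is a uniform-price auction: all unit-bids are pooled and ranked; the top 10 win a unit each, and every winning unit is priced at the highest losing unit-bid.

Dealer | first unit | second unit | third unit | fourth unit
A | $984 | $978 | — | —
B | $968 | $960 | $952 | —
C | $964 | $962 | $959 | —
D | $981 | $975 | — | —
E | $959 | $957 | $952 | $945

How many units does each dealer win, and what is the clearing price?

A 2, B 2, C 3, D 2, E 1; clearing price $957

All unit-bids, highest first — top 10: 984 (A-1), 981 (D-1), 978 (A-2), 975 (D-2), 968 (B-1), 964 (C-1), 962 (C-2), 960 (B-2), 959 (C-3), 959 (E-1)
The (k+1)-th unit-bid is $957.
Allocation: A 2, B 2, C 3, D 2, E 1.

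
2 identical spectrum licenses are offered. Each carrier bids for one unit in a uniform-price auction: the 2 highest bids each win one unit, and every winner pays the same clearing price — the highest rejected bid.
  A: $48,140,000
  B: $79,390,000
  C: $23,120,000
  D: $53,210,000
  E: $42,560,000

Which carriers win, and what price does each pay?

Bids ranked high→low: 79,390,000 (B), 53,210,000 (D), 48,140,000 (A), 42,560,000 (E), …
The 2 highest are B, D.
Clearing price = highest rejected bid = $48,140,000.

B, D; each pays $48,140,000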